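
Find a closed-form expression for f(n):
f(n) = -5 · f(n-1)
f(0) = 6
Pure geometric recurrence with ratio -5.
By induction f(n) = f(0) · (-5)^n = 6 \left(-5\right)^{n}.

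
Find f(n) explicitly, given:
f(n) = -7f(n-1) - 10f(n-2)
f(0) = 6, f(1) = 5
Characteristic equation: x² + 7x + 10 = 0, which factors as (x - (-5))(x - (-2)) = 0.
Roots r₁ = -5, r₂ = -2 (distinct).
General solution: f(n) = A·(-5)^n + B·(-2)^n.
From f(0) = 6: A + B = 6.
From f(1) = 5: -5A - 2B = 5.
Solving: A = - \frac{17}{3}, B = \frac{35}{3}.
So f(n) = \frac{35 \left(-2\right)^{n}}{3} - \frac{17 \left(-5\right)^{n}}{3}.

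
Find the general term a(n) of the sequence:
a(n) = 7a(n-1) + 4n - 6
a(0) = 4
First-order linear with linear forcing.
Homogeneous solution: a_h(n) = A·(7)^n.
Try particular a_p(n) = pn + q. Substituting:
  pn + q = 7(p(n-1) + q) + 4n - 6.
Matching the n-coefficient: p = 7p + 4 ⇒ p = - \frac{2}{3}.
Matching constants: q = -7p + 7q - 6 ⇒ q = \frac{2}{9}.
General: a(n) = A·(7)^n - \frac{2 n}{3} + \frac{2}{9}.
Apply a(0) = 4: A + \frac{2}{9} = 4 ⇒ A = \frac{34}{9}.
So a(n) = \frac{34 \cdot 7^{n}}{9} - \frac{2 n}{3} + \frac{2}{9}.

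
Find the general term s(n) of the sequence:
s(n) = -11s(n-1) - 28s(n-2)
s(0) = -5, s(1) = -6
Characteristic equation: x² + 11x + 28 = 0, which factors as (x - (-7))(x - (-4)) = 0.
Roots r₁ = -7, r₂ = -4 (distinct).
General solution: s(n) = A·(-7)^n + B·(-4)^n.
From s(0) = -5: A + B = -5.
From s(1) = -6: -7A - 4B = -6.
Solving: A = \frac{26}{3}, B = - \frac{41}{3}.
So s(n) = - \frac{41 \left(-4\right)^{n}}{3} + \frac{26 \left(-7\right)^{n}}{3}.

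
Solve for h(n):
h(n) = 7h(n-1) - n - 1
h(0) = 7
First-order linear with linear forcing.
Homogeneous solution: h_h(n) = A·(7)^n.
Try particular h_p(n) = pn + q. Substituting:
  pn + q = 7(p(n-1) + q) - n - 1.
Matching the n-coefficient: p = 7p - 1 ⇒ p = \frac{1}{6}.
Matching constants: q = -7p + 7q - 1 ⇒ q = \frac{13}{36}.
General: h(n) = A·(7)^n + \frac{n}{6} + \frac{13}{36}.
Apply h(0) = 7: A + \frac{13}{36} = 7 ⇒ A = \frac{239}{36}.
So h(n) = \frac{239 \cdot 7^{n}}{36} + \frac{n}{6} + \frac{13}{36}.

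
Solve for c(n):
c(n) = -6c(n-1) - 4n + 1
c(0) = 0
First-order linear with linear forcing.
Homogeneous solution: c_h(n) = A·(-6)^n.
Try particular c_p(n) = pn + q. Substituting:
  pn + q = -6(p(n-1) + q) - 4n + 1.
Matching the n-coefficient: p = -6p - 4 ⇒ p = - \frac{4}{7}.
Matching constants: q = 6p - 6q + 1 ⇒ q = - \frac{17}{49}.
General: c(n) = A·(-6)^n - \frac{4 n}{7} - \frac{17}{49}.
Apply c(0) = 0: A - \frac{17}{49} = 0 ⇒ A = \frac{17}{49}.
So c(n) = \frac{17 \left(-6\right)^{n}}{49} - \frac{4 n}{7} - \frac{17}{49}.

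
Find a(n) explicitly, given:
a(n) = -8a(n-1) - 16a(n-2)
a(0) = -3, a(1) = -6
Characteristic equation: x² + 8x + 16 = 0, which is (x - (-4))².
Repeated root r = -4.
General solution: a(n) = (A + Bn)·(-4)^n.
From a(0) = -3: A = -3.
From a(1) = -6: (A + B)·(-4) = -6 ⇒ B = \frac{9}{2}.
So a(n) = \left(\frac{9 n}{2} - 3\right) \cdot (-4)^n.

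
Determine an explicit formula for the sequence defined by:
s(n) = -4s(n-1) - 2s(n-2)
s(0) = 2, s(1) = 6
Characteristic equation: x² + 4x + 2 = 0.
Discriminant Δ = (-4)² + 4·(-2) = 8.
Roots r₁,₂ = (-4 ± √8)/2, so r₁ = -2 + \sqrt{2}, r₂ = -2 - \sqrt{2}.
General solution: s(n) = A·r₁^n + B·r₂^n.
From the initial conditions, A + B = 2 and r₁A + r₂B = 6.
Since r₁ - r₂ = √8: A = (6 - (2)r₂)/√8 = 1 + \frac{5 \sqrt{2}}{2}, and B = 2 - A = 1 - \frac{5 \sqrt{2}}{2}.
So s(n) = \left(1 + \frac{5 \sqrt{2}}{2}\right)\left(-2 + \sqrt{2}\right)^n + \left(1 - \frac{5 \sqrt{2}}{2}\right)\left(-2 - \sqrt{2}\right)^n.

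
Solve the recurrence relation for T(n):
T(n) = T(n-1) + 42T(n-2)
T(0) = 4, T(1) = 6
Characteristic equation: x² - x - 42 = 0, which factors as (x - (-6))(x - (7)) = 0.
Roots r₁ = -6, r₂ = 7 (distinct).
General solution: T(n) = A·(-6)^n + B·(7)^n.
From T(0) = 4: A + B = 4.
From T(1) = 6: -6A + 7B = 6.
Solving: A = \frac{22}{13}, B = \frac{30}{13}.
So T(n) = \frac{22 \left(-6\right)^{n}}{13} + \frac{30 \cdot 7^{n}}{13}.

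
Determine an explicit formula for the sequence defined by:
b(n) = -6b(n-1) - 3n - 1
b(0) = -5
First-order linear with linear forcing.
Homogeneous solution: b_h(n) = A·(-6)^n.
Try particular b_p(n) = pn + q. Substituting:
  pn + q = -6(p(n-1) + q) - 3n - 1.
Matching the n-coefficient: p = -6p - 3 ⇒ p = - \frac{3}{7}.
Matching constants: q = 6p - 6q - 1 ⇒ q = - \frac{25}{49}.
General: b(n) = A·(-6)^n - \frac{3 n}{7} - \frac{25}{49}.
Apply b(0) = -5: A - \frac{25}{49} = -5 ⇒ A = - \frac{220}{49}.
So b(n) = - \frac{220 \left(-6\right)^{n}}{49} - \frac{3 n}{7} - \frac{25}{49}.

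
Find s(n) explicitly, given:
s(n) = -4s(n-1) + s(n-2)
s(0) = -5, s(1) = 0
Characteristic equation: x² + 4x - 1 = 0.
Discriminant Δ = (-4)² + 4·(1) = 20.
Roots r₁,₂ = (-4 ± √20)/2, so r₁ = -2 + \sqrt{5}, r₂ = - \sqrt{5} - 2.
General solution: s(n) = A·r₁^n + B·r₂^n.
From the initial conditions, A + B = -5 and r₁A + r₂B = 0.
Since r₁ - r₂ = √20: A = (0 - (-5)r₂)/√20 = - \frac{5}{2} - \sqrt{5}, and B = -5 - A = - \frac{5}{2} + \sqrt{5}.
So s(n) = \left(- \frac{5}{2} - \sqrt{5}\right)\left(-2 + \sqrt{5}\right)^n + \left(- \frac{5}{2} + \sqrt{5}\right)\left(- \sqrt{5} - 2\right)^n.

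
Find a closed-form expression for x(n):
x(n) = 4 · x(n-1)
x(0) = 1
Pure geometric recurrence with ratio 4.
By induction x(n) = x(0) · (4)^n = 4^{n}.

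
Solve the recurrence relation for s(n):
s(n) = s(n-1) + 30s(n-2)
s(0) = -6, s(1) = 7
Characteristic equation: x² - x - 30 = 0, which factors as (x - (6))(x - (-5)) = 0.
Roots r₁ = 6, r₂ = -5 (distinct).
General solution: s(n) = A·(6)^n + B·(-5)^n.
From s(0) = -6: A + B = -6.
From s(1) = 7: 6A - 5B = 7.
Solving: A = - \frac{23}{11}, B = - \frac{43}{11}.
So s(n) = - \frac{43 \left(-5\right)^{n}}{11} - \frac{23 \cdot 6^{n}}{11}.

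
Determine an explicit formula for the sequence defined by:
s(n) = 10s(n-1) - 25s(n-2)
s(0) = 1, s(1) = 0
Characteristic equation: x² - 10x + 25 = 0, which is (x - (5))².
Repeated root r = 5.
General solution: s(n) = (A + Bn)·(5)^n.
From s(0) = 1: A = 1.
From s(1) = 0: (A + B)·(5) = 0 ⇒ B = -1.
So s(n) = \left(1 - n\right) \cdot (5)^n.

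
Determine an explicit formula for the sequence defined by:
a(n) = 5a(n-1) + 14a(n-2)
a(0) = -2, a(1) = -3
Characteristic equation: x² - 5x - 14 = 0, which factors as (x - (-2))(x - (7)) = 0.
Roots r₁ = -2, r₂ = 7 (distinct).
General solution: a(n) = A·(-2)^n + B·(7)^n.
From a(0) = -2: A + B = -2.
From a(1) = -3: -2A + 7B = -3.
Solving: A = - \frac{11}{9}, B = - \frac{7}{9}.
So a(n) = - \frac{11 \left(-2\right)^{n}}{9} - \frac{7 \cdot 7^{n}}{9}.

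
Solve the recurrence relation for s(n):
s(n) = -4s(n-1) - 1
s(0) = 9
First-order linear non-homogeneous.
Homogeneous solution: s_h(n) = A·(-4)^n.
Try constant particular solution s_p = K: K = -4K - 1 ⇒ K = - \frac{1}{5}.
General: s(n) = A·(-4)^n - \frac{1}{5}.
Apply s(0) = 9: A - \frac{1}{5} = 9 ⇒ A = \frac{46}{5}.
So s(n) = \frac{46 \left(-4\right)^{n}}{5} - \frac{1}{5}.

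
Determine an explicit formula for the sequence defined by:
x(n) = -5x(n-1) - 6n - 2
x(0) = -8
First-order linear with linear forcing.
Homogeneous solution: x_h(n) = A·(-5)^n.
Try particular x_p(n) = pn + q. Substituting:
  pn + q = -5(p(n-1) + q) - 6n - 2.
Matching the n-coefficient: p = -5p - 6 ⇒ p = -1.
Matching constants: q = 5p - 5q - 2 ⇒ q = - \frac{7}{6}.
General: x(n) = A·(-5)^n - n - \frac{7}{6}.
Apply x(0) = -8: A - \frac{7}{6} = -8 ⇒ A = - \frac{41}{6}.
So x(n) = - \frac{41 \left(-5\right)^{n}}{6} - n - \frac{7}{6}.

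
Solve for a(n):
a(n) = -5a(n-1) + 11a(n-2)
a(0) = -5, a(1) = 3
Characteristic equation: x² + 5x - 11 = 0.
Discriminant Δ = (-5)² + 4·(11) = 69.
Roots r₁,₂ = (-5 ± √69)/2, so r₁ = - \frac{5}{2} + \frac{\sqrt{69}}{2}, r₂ = - \frac{\sqrt{69}}{2} - \frac{5}{2}.
General solution: a(n) = A·r₁^n + B·r₂^n.
From the initial conditions, A + B = -5 and r₁A + r₂B = 3.
Since r₁ - r₂ = √69: A = (3 - (-5)r₂)/√69 = - \frac{5}{2} - \frac{19 \sqrt{69}}{138}, and B = -5 - A = - \frac{5}{2} + \frac{19 \sqrt{69}}{138}.
So a(n) = \left(- \frac{5}{2} - \frac{19 \sqrt{69}}{138}\right)\left(- \frac{5}{2} + \frac{\sqrt{69}}{2}\right)^n + \left(- \frac{5}{2} + \frac{19 \sqrt{69}}{138}\right)\left(- \frac{\sqrt{69}}{2} - \frac{5}{2}\right)^n.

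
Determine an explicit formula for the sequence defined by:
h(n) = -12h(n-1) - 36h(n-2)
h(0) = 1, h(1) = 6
Characteristic equation: x² + 12x + 36 = 0, which is (x - (-6))².
Repeated root r = -6.
General solution: h(n) = (A + Bn)·(-6)^n.
From h(0) = 1: A = 1.
From h(1) = 6: (A + B)·(-6) = 6 ⇒ B = -2.
So h(n) = \left(1 - 2 n\right) \cdot (-6)^n.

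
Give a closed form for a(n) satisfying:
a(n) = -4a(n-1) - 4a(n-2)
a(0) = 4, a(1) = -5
Characteristic equation: x² + 4x + 4 = 0, which is (x - (-2))².
Repeated root r = -2.
General solution: a(n) = (A + Bn)·(-2)^n.
From a(0) = 4: A = 4.
From a(1) = -5: (A + B)·(-2) = -5 ⇒ B = - \frac{3}{2}.
So a(n) = \left(4 - \frac{3 n}{2}\right) \cdot (-2)^n.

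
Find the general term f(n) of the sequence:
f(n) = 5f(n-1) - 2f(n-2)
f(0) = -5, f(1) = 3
Characteristic equation: x² - 5x + 2 = 0.
Discriminant Δ = (5)² + 4·(-2) = 17.
Roots r₁,₂ = (5 ± √17)/2, so r₁ = \frac{\sqrt{17}}{2} + \frac{5}{2}, r₂ = \frac{5}{2} - \frac{\sqrt{17}}{2}.
General solution: f(n) = A·r₁^n + B·r₂^n.
From the initial conditions, A + B = -5 and r₁A + r₂B = 3.
Since r₁ - r₂ = √17: A = (3 - (-5)r₂)/√17 = - \frac{5}{2} + \frac{31 \sqrt{17}}{34}, and B = -5 - A = - \frac{31 \sqrt{17}}{34} - \frac{5}{2}.
So f(n) = \left(- \frac{5}{2} + \frac{31 \sqrt{17}}{34}\right)\left(\frac{\sqrt{17}}{2} + \frac{5}{2}\right)^n + \left(- \frac{31 \sqrt{17}}{34} - \frac{5}{2}\right)\left(\frac{5}{2} - \frac{\sqrt{17}}{2}\right)^n.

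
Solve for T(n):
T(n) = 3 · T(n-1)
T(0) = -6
Pure geometric recurrence with ratio 3.
By induction T(n) = T(0) · (3)^n = - 6 \cdot 3^{n}.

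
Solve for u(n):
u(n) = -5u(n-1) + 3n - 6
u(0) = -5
First-order linear with linear forcing.
Homogeneous solution: u_h(n) = A·(-5)^n.
Try particular u_p(n) = pn + q. Substituting:
  pn + q = -5(p(n-1) + q) + 3n - 6.
Matching the n-coefficient: p = -5p + 3 ⇒ p = \frac{1}{2}.
Matching constants: q = 5p - 5q - 6 ⇒ q = - \frac{7}{12}.
General: u(n) = A·(-5)^n + \frac{n}{2} - \frac{7}{12}.
Apply u(0) = -5: A - \frac{7}{12} = -5 ⇒ A = - \frac{53}{12}.
So u(n) = - \frac{53 \left(-5\right)^{n}}{12} + \frac{n}{2} - \frac{7}{12}.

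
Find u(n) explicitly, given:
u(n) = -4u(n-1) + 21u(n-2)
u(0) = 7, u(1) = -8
Characteristic equation: x² + 4x - 21 = 0, which factors as (x - (3))(x - (-7)) = 0.
Roots r₁ = 3, r₂ = -7 (distinct).
General solution: u(n) = A·(3)^n + B·(-7)^n.
From u(0) = 7: A + B = 7.
From u(1) = -8: 3A - 7B = -8.
Solving: A = \frac{41}{10}, B = \frac{29}{10}.
So u(n) = \frac{29 \left(-7\right)^{n}}{10} + \frac{41 \cdot 3^{n}}{10}.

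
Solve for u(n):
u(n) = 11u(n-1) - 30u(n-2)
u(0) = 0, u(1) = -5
Characteristic equation: x² - 11x + 30 = 0, which factors as (x - (5))(x - (6)) = 0.
Roots r₁ = 5, r₂ = 6 (distinct).
General solution: u(n) = A·(5)^n + B·(6)^n.
From u(0) = 0: A + B = 0.
From u(1) = -5: 5A + 6B = -5.
Solving: A = 5, B = -5.
So u(n) = 5 \cdot 5^{n} - 5 \cdot 6^{n}.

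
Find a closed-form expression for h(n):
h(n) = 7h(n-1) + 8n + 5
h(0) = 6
First-order linear with linear forcing.
Homogeneous solution: h_h(n) = A·(7)^n.
Try particular h_p(n) = pn + q. Substituting:
  pn + q = 7(p(n-1) + q) + 8n + 5.
Matching the n-coefficient: p = 7p + 8 ⇒ p = - \frac{4}{3}.
Matching constants: q = -7p + 7q + 5 ⇒ q = - \frac{43}{18}.
General: h(n) = A·(7)^n - \frac{4 n}{3} - \frac{43}{18}.
Apply h(0) = 6: A - \frac{43}{18} = 6 ⇒ A = \frac{151}{18}.
So h(n) = \frac{151 \cdot 7^{n}}{18} - \frac{4 n}{3} - \frac{43}{18}.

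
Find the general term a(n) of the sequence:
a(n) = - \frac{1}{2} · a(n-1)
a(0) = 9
Pure geometric recurrence with ratio - \frac{1}{2}.
By induction a(n) = a(0) · (- \frac{1}{2})^n = 9 \left(- \frac{1}{2}\right)^{n}.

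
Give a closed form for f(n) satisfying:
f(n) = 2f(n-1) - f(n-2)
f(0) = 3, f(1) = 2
Characteristic equation: x² - 2x + 1 = 0, which is (x - (1))².
Repeated root r = 1.
General solution: f(n) = (A + Bn)·(1)^n.
From f(0) = 3: A = 3.
From f(1) = 2: (A + B)·(1) = 2 ⇒ B = -1.
So f(n) = \left(3 - n\right) \cdot (1)^n.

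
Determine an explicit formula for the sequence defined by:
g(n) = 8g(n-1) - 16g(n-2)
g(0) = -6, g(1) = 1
Characteristic equation: x² - 8x + 16 = 0, which is (x - (4))².
Repeated root r = 4.
General solution: g(n) = (A + Bn)·(4)^n.
From g(0) = -6: A = -6.
From g(1) = 1: (A + B)·(4) = 1 ⇒ B = \frac{25}{4}.
So g(n) = \left(\frac{25 n}{4} - 6\right) \cdot (4)^n.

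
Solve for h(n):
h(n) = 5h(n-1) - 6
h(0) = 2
First-order linear non-homogeneous.
Homogeneous solution: h_h(n) = A·(5)^n.
Try constant particular solution h_p = K: K = 5K - 6 ⇒ K = \frac{3}{2}.
General: h(n) = A·(5)^n + \frac{3}{2}.
Apply h(0) = 2: A + \frac{3}{2} = 2 ⇒ A = \frac{1}{2}.
So h(n) = \frac{5^{n}}{2} + \frac{3}{2}.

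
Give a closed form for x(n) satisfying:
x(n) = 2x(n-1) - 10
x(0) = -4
First-order linear non-homogeneous.
Homogeneous solution: x_h(n) = A·(2)^n.
Try constant particular solution x_p = K: K = 2K - 10 ⇒ K = 10.
General: x(n) = A·(2)^n + 10.
Apply x(0) = -4: A + 10 = -4 ⇒ A = -14.
So x(n) = 10 - 14 \cdot 2^{n}.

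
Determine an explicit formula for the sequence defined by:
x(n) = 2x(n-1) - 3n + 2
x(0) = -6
First-order linear with linear forcing.
Homogeneous solution: x_h(n) = A·(2)^n.
Try particular x_p(n) = pn + q. Substituting:
  pn + q = 2(p(n-1) + q) - 3n + 2.
Matching the n-coefficient: p = 2p - 3 ⇒ p = 3.
Matching constants: q = -2p + 2q + 2 ⇒ q = 4.
General: x(n) = A·(2)^n + 3 n + 4.
Apply x(0) = -6: A + 4 = -6 ⇒ A = -10.
So x(n) = - 10 \cdot 2^{n} + 3 n + 4.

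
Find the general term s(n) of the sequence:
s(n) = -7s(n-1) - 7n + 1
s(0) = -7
First-order linear with linear forcing.
Homogeneous solution: s_h(n) = A·(-7)^n.
Try particular s_p(n) = pn + q. Substituting:
  pn + q = -7(p(n-1) + q) - 7n + 1.
Matching the n-coefficient: p = -7p - 7 ⇒ p = - \frac{7}{8}.
Matching constants: q = 7p - 7q + 1 ⇒ q = - \frac{41}{64}.
General: s(n) = A·(-7)^n - \frac{7 n}{8} - \frac{41}{64}.
Apply s(0) = -7: A - \frac{41}{64} = -7 ⇒ A = - \frac{407}{64}.
So s(n) = - \frac{407 \left(-7\right)^{n}}{64} - \frac{7 n}{8} - \frac{41}{64}.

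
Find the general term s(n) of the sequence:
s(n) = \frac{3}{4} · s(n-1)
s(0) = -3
Pure geometric recurrence with ratio \frac{3}{4}.
By induction s(n) = s(0) · (\frac{3}{4})^n = - 3 \left(\frac{3}{4}\right)^{n}.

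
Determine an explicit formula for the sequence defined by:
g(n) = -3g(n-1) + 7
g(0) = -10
First-order linear non-homogeneous.
Homogeneous solution: g_h(n) = A·(-3)^n.
Try constant particular solution g_p = K: K = -3K + 7 ⇒ K = \frac{7}{4}.
General: g(n) = A·(-3)^n + \frac{7}{4}.
Apply g(0) = -10: A + \frac{7}{4} = -10 ⇒ A = - \frac{47}{4}.
So g(n) = \frac{7}{4} - \frac{47 \left(-3\right)^{n}}{4}.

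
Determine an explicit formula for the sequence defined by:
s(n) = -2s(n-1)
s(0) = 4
This is a homogeneous first-order recurrence with ratio -2.
By induction s(n) = s(0) · (-2)^n = 4 \left(-2\right)^{n}.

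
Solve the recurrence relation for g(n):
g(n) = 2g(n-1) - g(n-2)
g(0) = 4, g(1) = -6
Characteristic equation: x² - 2x + 1 = 0, which is (x - (1))².
Repeated root r = 1.
General solution: g(n) = (A + Bn)·(1)^n.
From g(0) = 4: A = 4.
From g(1) = -6: (A + B)·(1) = -6 ⇒ B = -10.
So g(n) = \left(4 - 10 n\right) \cdot (1)^n.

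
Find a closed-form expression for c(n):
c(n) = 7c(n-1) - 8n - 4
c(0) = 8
First-order linear with linear forcing.
Homogeneous solution: c_h(n) = A·(7)^n.
Try particular c_p(n) = pn + q. Substituting:
  pn + q = 7(p(n-1) + q) - 8n - 4.
Matching the n-coefficient: p = 7p - 8 ⇒ p = \frac{4}{3}.
Matching constants: q = -7p + 7q - 4 ⇒ q = \frac{20}{9}.
General: c(n) = A·(7)^n + \frac{4 n}{3} + \frac{20}{9}.
Apply c(0) = 8: A + \frac{20}{9} = 8 ⇒ A = \frac{52}{9}.
So c(n) = \frac{52 \cdot 7^{n}}{9} + \frac{4 n}{3} + \frac{20}{9}.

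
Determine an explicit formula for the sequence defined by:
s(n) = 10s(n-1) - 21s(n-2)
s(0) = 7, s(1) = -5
Characteristic equation: x² - 10x + 21 = 0, which factors as (x - (7))(x - (3)) = 0.
Roots r₁ = 7, r₂ = 3 (distinct).
General solution: s(n) = A·(7)^n + B·(3)^n.
From s(0) = 7: A + B = 7.
From s(1) = -5: 7A + 3B = -5.
Solving: A = - \frac{13}{2}, B = \frac{27}{2}.
So s(n) = \frac{27 \cdot 3^{n}}{2} - \frac{13 \cdot 7^{n}}{2}.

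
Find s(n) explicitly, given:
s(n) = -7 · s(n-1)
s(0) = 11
Pure geometric recurrence with ratio -7.
By induction s(n) = s(0) · (-7)^n = 11 \left(-7\right)^{n}.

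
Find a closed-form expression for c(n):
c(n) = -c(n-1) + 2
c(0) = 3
First-order linear non-homogeneous.
Homogeneous solution: c_h(n) = A·(-1)^n.
Try constant particular solution c_p = K: K = -K + 2 ⇒ K = 1.
General: c(n) = A·(-1)^n + 1.
Apply c(0) = 3: A + 1 = 3 ⇒ A = 2.
So c(n) = 2 \left(-1\right)^{n} + 1.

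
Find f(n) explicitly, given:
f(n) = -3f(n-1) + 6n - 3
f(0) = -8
First-order linear with linear forcing.
Homogeneous solution: f_h(n) = A·(-3)^n.
Try particular f_p(n) = pn + q. Substituting:
  pn + q = -3(p(n-1) + q) + 6n - 3.
Matching the n-coefficient: p = -3p + 6 ⇒ p = \frac{3}{2}.
Matching constants: q = 3p - 3q - 3 ⇒ q = \frac{3}{8}.
General: f(n) = A·(-3)^n + \frac{3 n}{2} + \frac{3}{8}.
Apply f(0) = -8: A + \frac{3}{8} = -8 ⇒ A = - \frac{67}{8}.
So f(n) = - \frac{67 \left(-3\right)^{n}}{8} + \frac{3 n}{2} + \frac{3}{8}.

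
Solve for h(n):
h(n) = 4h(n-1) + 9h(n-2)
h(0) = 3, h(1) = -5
Characteristic equation: x² - 4x - 9 = 0.
Discriminant Δ = (4)² + 4·(9) = 52.
Roots r₁,₂ = (4 ± √52)/2, so r₁ = 2 + \sqrt{13}, r₂ = 2 - \sqrt{13}.
General solution: h(n) = A·r₁^n + B·r₂^n.
From the initial conditions, A + B = 3 and r₁A + r₂B = -5.
Since r₁ - r₂ = √52: A = (-5 - (3)r₂)/√52 = \frac{3}{2} - \frac{11 \sqrt{13}}{26}, and B = 3 - A = \frac{3}{2} + \frac{11 \sqrt{13}}{26}.
So h(n) = \left(\frac{3}{2} - \frac{11 \sqrt{13}}{26}\right)\left(2 + \sqrt{13}\right)^n + \left(\frac{3}{2} + \frac{11 \sqrt{13}}{26}\right)\left(2 - \sqrt{13}\right)^n.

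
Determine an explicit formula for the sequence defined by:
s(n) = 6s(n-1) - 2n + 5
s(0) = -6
First-order linear with linear forcing.
Homogeneous solution: s_h(n) = A·(6)^n.
Try particular s_p(n) = pn + q. Substituting:
  pn + q = 6(p(n-1) + q) - 2n + 5.
Matching the n-coefficient: p = 6p - 2 ⇒ p = \frac{2}{5}.
Matching constants: q = -6p + 6q + 5 ⇒ q = - \frac{13}{25}.
General: s(n) = A·(6)^n + \frac{2 n}{5} - \frac{13}{25}.
Apply s(0) = -6: A - \frac{13}{25} = -6 ⇒ A = - \frac{137}{25}.
So s(n) = - \frac{137 \cdot 6^{n}}{25} + \frac{2 n}{5} - \frac{13}{25}.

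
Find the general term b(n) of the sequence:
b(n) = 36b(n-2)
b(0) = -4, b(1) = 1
Characteristic equation: x² - 36 = 0, which factors as (x - (6))(x - (-6)) = 0.
Roots r₁ = 6, r₂ = -6 (distinct).
General solution: b(n) = A·(6)^n + B·(-6)^n.
From b(0) = -4: A + B = -4.
From b(1) = 1: 6A - 6B = 1.
Solving: A = - \frac{23}{12}, B = - \frac{25}{12}.
So b(n) = - \frac{25 \left(-6\right)^{n}}{12} - \frac{23 \cdot 6^{n}}{12}.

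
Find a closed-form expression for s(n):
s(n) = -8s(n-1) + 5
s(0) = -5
First-order linear non-homogeneous.
Homogeneous solution: s_h(n) = A·(-8)^n.
Try constant particular solution s_p = K: K = -8K + 5 ⇒ K = \frac{5}{9}.
General: s(n) = A·(-8)^n + \frac{5}{9}.
Apply s(0) = -5: A + \frac{5}{9} = -5 ⇒ A = - \frac{50}{9}.
So s(n) = \frac{5}{9} - \frac{50 \left(-8\right)^{n}}{9}.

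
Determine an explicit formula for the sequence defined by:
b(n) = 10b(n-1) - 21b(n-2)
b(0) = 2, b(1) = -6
Characteristic equation: x² - 10x + 21 = 0, which factors as (x - (7))(x - (3)) = 0.
Roots r₁ = 7, r₂ = 3 (distinct).
General solution: b(n) = A·(7)^n + B·(3)^n.
From b(0) = 2: A + B = 2.
From b(1) = -6: 7A + 3B = -6.
Solving: A = -3, B = 5.
So b(n) = 5 \cdot 3^{n} - 3 \cdot 7^{n}.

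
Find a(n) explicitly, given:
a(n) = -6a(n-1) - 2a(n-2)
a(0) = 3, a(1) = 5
Characteristic equation: x² + 6x + 2 = 0.
Discriminant Δ = (-6)² + 4·(-2) = 28.
Roots r₁,₂ = (-6 ± √28)/2, so r₁ = -3 + \sqrt{7}, r₂ = -3 - \sqrt{7}.
General solution: a(n) = A·r₁^n + B·r₂^n.
From the initial conditions, A + B = 3 and r₁A + r₂B = 5.
Since r₁ - r₂ = √28: A = (5 - (3)r₂)/√28 = \frac{3}{2} + \sqrt{7}, and B = 3 - A = \frac{3}{2} - \sqrt{7}.
So a(n) = \left(\frac{3}{2} + \sqrt{7}\right)\left(-3 + \sqrt{7}\right)^n + \left(\frac{3}{2} - \sqrt{7}\right)\left(-3 - \sqrt{7}\right)^n.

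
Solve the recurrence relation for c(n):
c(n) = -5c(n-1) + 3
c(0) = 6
First-order linear non-homogeneous.
Homogeneous solution: c_h(n) = A·(-5)^n.
Try constant particular solution c_p = K: K = -5K + 3 ⇒ K = \frac{1}{2}.
General: c(n) = A·(-5)^n + \frac{1}{2}.
Apply c(0) = 6: A + \frac{1}{2} = 6 ⇒ A = \frac{11}{2}.
So c(n) = \frac{11 \left(-5\right)^{n}}{2} + \frac{1}{2}.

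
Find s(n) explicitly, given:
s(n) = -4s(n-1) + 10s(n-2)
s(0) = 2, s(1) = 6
Characteristic equation: x² + 4x - 10 = 0.
Discriminant Δ = (-4)² + 4·(10) = 56.
Roots r₁,₂ = (-4 ± √56)/2, so r₁ = -2 + \sqrt{14}, r₂ = - \sqrt{14} - 2.
General solution: s(n) = A·r₁^n + B·r₂^n.
From the initial conditions, A + B = 2 and r₁A + r₂B = 6.
Since r₁ - r₂ = √56: A = (6 - (2)r₂)/√56 = 1 + \frac{5 \sqrt{14}}{14}, and B = 2 - A = 1 - \frac{5 \sqrt{14}}{14}.
So s(n) = \left(1 + \frac{5 \sqrt{14}}{14}\right)\left(-2 + \sqrt{14}\right)^n + \left(1 - \frac{5 \sqrt{14}}{14}\right)\left(- \sqrt{14} - 2\right)^n.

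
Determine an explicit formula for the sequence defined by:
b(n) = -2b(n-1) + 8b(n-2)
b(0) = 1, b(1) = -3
Characteristic equation: x² + 2x - 8 = 0, which factors as (x - (2))(x - (-4)) = 0.
Roots r₁ = 2, r₂ = -4 (distinct).
General solution: b(n) = A·(2)^n + B·(-4)^n.
From b(0) = 1: A + B = 1.
From b(1) = -3: 2A - 4B = -3.
Solving: A = \frac{1}{6}, B = \frac{5}{6}.
So b(n) = \frac{5 \left(-4\right)^{n}}{6} + \frac{2^{n}}{6}.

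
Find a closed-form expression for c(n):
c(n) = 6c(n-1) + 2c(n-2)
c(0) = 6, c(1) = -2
Characteristic equation: x² - 6x - 2 = 0.
Discriminant Δ = (6)² + 4·(2) = 44.
Roots r₁,₂ = (6 ± √44)/2, so r₁ = 3 + \sqrt{11}, r₂ = 3 - \sqrt{11}.
General solution: c(n) = A·r₁^n + B·r₂^n.
From the initial conditions, A + B = 6 and r₁A + r₂B = -2.
Since r₁ - r₂ = √44: A = (-2 - (6)r₂)/√44 = 3 - \frac{10 \sqrt{11}}{11}, and B = 6 - A = 3 + \frac{10 \sqrt{11}}{11}.
So c(n) = \left(3 - \frac{10 \sqrt{11}}{11}\right)\left(3 + \sqrt{11}\right)^n + \left(3 + \frac{10 \sqrt{11}}{11}\right)\left(3 - \sqrt{11}\right)^n.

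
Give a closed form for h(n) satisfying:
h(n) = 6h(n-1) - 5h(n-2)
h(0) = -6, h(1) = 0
Characteristic equation: x² - 6x + 5 = 0, which factors as (x - (5))(x - (1)) = 0.
Roots r₁ = 5, r₂ = 1 (distinct).
General solution: h(n) = A·(5)^n + B·(1)^n.
From h(0) = -6: A + B = -6.
From h(1) = 0: 5A + B = 0.
Solving: A = \frac{3}{2}, B = - \frac{15}{2}.
So h(n) = \frac{3 \cdot 5^{n}}{2} - \frac{15}{2}.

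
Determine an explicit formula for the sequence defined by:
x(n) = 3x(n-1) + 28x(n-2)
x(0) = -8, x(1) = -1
Characteristic equation: x² - 3x - 28 = 0, which factors as (x - (-4))(x - (7)) = 0.
Roots r₁ = -4, r₂ = 7 (distinct).
General solution: x(n) = A·(-4)^n + B·(7)^n.
From x(0) = -8: A + B = -8.
From x(1) = -1: -4A + 7B = -1.
Solving: A = -5, B = -3.
So x(n) = - 5 \left(-4\right)^{n} - 3 \cdot 7^{n}.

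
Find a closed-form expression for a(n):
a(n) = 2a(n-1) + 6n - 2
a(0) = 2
First-order linear with linear forcing.
Homogeneous solution: a_h(n) = A·(2)^n.
Try particular a_p(n) = pn + q. Substituting:
  pn + q = 2(p(n-1) + q) + 6n - 2.
Matching the n-coefficient: p = 2p + 6 ⇒ p = -6.
Matching constants: q = -2p + 2q - 2 ⇒ q = -10.
General: a(n) = A·(2)^n - 6 n - 10.
Apply a(0) = 2: A - 10 = 2 ⇒ A = 12.
So a(n) = 12 \cdot 2^{n} - 6 n - 10.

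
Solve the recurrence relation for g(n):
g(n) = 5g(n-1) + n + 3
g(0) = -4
First-order linear with linear forcing.
Homogeneous solution: g_h(n) = A·(5)^n.
Try particular g_p(n) = pn + q. Substituting:
  pn + q = 5(p(n-1) + q) + n + 3.
Matching the n-coefficient: p = 5p + 1 ⇒ p = - \frac{1}{4}.
Matching constants: q = -5p + 5q + 3 ⇒ q = - \frac{17}{16}.
General: g(n) = A·(5)^n - \frac{n}{4} - \frac{17}{16}.
Apply g(0) = -4: A - \frac{17}{16} = -4 ⇒ A = - \frac{47}{16}.
So g(n) = - \frac{47 \cdot 5^{n}}{16} - \frac{n}{4} - \frac{17}{16}.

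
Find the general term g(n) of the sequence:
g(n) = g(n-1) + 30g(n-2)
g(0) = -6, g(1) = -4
Characteristic equation: x² - x - 30 = 0, which factors as (x - (-5))(x - (6)) = 0.
Roots r₁ = -5, r₂ = 6 (distinct).
General solution: g(n) = A·(-5)^n + B·(6)^n.
From g(0) = -6: A + B = -6.
From g(1) = -4: -5A + 6B = -4.
Solving: A = - \frac{32}{11}, B = - \frac{34}{11}.
So g(n) = - \frac{32 \left(-5\right)^{n}}{11} - \frac{34 \cdot 6^{n}}{11}.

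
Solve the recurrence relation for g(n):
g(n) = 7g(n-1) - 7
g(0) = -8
First-order linear non-homogeneous.
Homogeneous solution: g_h(n) = A·(7)^n.
Try constant particular solution g_p = K: K = 7K - 7 ⇒ K = \frac{7}{6}.
General: g(n) = A·(7)^n + \frac{7}{6}.
Apply g(0) = -8: A + \frac{7}{6} = -8 ⇒ A = - \frac{55}{6}.
So g(n) = \frac{7}{6} - \frac{55 \cdot 7^{n}}{6}.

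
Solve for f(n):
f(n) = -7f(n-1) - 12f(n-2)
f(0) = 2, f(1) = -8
Characteristic equation: x² + 7x + 12 = 0, which factors as (x - (-3))(x - (-4)) = 0.
Roots r₁ = -3, r₂ = -4 (distinct).
General solution: f(n) = A·(-3)^n + B·(-4)^n.
From f(0) = 2: A + B = 2.
From f(1) = -8: -3A - 4B = -8.
Solving: A = 0, B = 2.
So f(n) = 2 \left(-4\right)^{n}.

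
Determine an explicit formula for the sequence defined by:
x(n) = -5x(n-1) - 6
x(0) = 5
First-order linear non-homogeneous.
Homogeneous solution: x_h(n) = A·(-5)^n.
Try constant particular solution x_p = K: K = -5K - 6 ⇒ K = -1.
General: x(n) = A·(-5)^n - 1.
Apply x(0) = 5: A - 1 = 5 ⇒ A = 6.
So x(n) = 6 \left(-5\right)^{n} - 1.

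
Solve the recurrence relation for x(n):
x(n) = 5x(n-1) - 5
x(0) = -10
First-order linear non-homogeneous.
Homogeneous solution: x_h(n) = A·(5)^n.
Try constant particular solution x_p = K: K = 5K - 5 ⇒ K = \frac{5}{4}.
General: x(n) = A·(5)^n + \frac{5}{4}.
Apply x(0) = -10: A + \frac{5}{4} = -10 ⇒ A = - \frac{45}{4}.
So x(n) = \frac{5}{4} - \frac{45 \cdot 5^{n}}{4}.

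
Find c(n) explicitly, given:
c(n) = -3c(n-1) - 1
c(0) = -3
First-order linear non-homogeneous.
Homogeneous solution: c_h(n) = A·(-3)^n.
Try constant particular solution c_p = K: K = -3K - 1 ⇒ K = - \frac{1}{4}.
General: c(n) = A·(-3)^n - \frac{1}{4}.
Apply c(0) = -3: A - \frac{1}{4} = -3 ⇒ A = - \frac{11}{4}.
So c(n) = - \frac{11 \left(-3\right)^{n}}{4} - \frac{1}{4}.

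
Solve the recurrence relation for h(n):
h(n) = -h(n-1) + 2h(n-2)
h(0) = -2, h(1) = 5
Characteristic equation: x² + x - 2 = 0, which factors as (x - (1))(x - (-2)) = 0.
Roots r₁ = 1, r₂ = -2 (distinct).
General solution: h(n) = A·(1)^n + B·(-2)^n.
From h(0) = -2: A + B = -2.
From h(1) = 5: A - 2B = 5.
Solving: A = \frac{1}{3}, B = - \frac{7}{3}.
So h(n) = \frac{1}{3} - \frac{7 \left(-2\right)^{n}}{3}.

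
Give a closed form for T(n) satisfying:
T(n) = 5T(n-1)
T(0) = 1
This is a homogeneous first-order recurrence with ratio 5.
By induction T(n) = T(0) · (5)^n = 5^{n}.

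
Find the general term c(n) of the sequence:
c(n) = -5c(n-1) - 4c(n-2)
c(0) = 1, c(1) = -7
Characteristic equation: x² + 5x + 4 = 0, which factors as (x - (-1))(x - (-4)) = 0.
Roots r₁ = -1, r₂ = -4 (distinct).
General solution: c(n) = A·(-1)^n + B·(-4)^n.
From c(0) = 1: A + B = 1.
From c(1) = -7: -A - 4B = -7.
Solving: A = -1, B = 2.
So c(n) = - \left(-1\right)^{n} + 2 \left(-4\right)^{n}.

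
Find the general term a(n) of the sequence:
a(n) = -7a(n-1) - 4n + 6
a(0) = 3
First-order linear with linear forcing.
Homogeneous solution: a_h(n) = A·(-7)^n.
Try particular a_p(n) = pn + q. Substituting:
  pn + q = -7(p(n-1) + q) - 4n + 6.
Matching the n-coefficient: p = -7p - 4 ⇒ p = - \frac{1}{2}.
Matching constants: q = 7p - 7q + 6 ⇒ q = \frac{5}{16}.
General: a(n) = A·(-7)^n - \frac{n}{2} + \frac{5}{16}.
Apply a(0) = 3: A + \frac{5}{16} = 3 ⇒ A = \frac{43}{16}.
So a(n) = \frac{43 \left(-7\right)^{n}}{16} - \frac{n}{2} + \frac{5}{16}.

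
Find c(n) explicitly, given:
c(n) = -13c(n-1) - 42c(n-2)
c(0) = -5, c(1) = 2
Characteristic equation: x² + 13x + 42 = 0, which factors as (x - (-7))(x - (-6)) = 0.
Roots r₁ = -7, r₂ = -6 (distinct).
General solution: c(n) = A·(-7)^n + B·(-6)^n.
From c(0) = -5: A + B = -5.
From c(1) = 2: -7A - 6B = 2.
Solving: A = 28, B = -33.
So c(n) = - 33 \left(-6\right)^{n} + 28 \left(-7\right)^{n}.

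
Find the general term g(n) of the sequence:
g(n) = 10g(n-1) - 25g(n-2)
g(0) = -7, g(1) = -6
Characteristic equation: x² - 10x + 25 = 0, which is (x - (5))².
Repeated root r = 5.
General solution: g(n) = (A + Bn)·(5)^n.
From g(0) = -7: A = -7.
From g(1) = -6: (A + B)·(5) = -6 ⇒ B = \frac{29}{5}.
So g(n) = \left(\frac{29 n}{5} - 7\right) \cdot (5)^n.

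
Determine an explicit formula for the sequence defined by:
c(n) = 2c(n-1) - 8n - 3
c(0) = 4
First-order linear with linear forcing.
Homogeneous solution: c_h(n) = A·(2)^n.
Try particular c_p(n) = pn + q. Substituting:
  pn + q = 2(p(n-1) + q) - 8n - 3.
Matching the n-coefficient: p = 2p - 8 ⇒ p = 8.
Matching constants: q = -2p + 2q - 3 ⇒ q = 19.
General: c(n) = A·(2)^n + 8 n + 19.
Apply c(0) = 4: A + 19 = 4 ⇒ A = -15.
So c(n) = - 15 \cdot 2^{n} + 8 n + 19.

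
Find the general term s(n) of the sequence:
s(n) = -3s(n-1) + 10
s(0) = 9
First-order linear non-homogeneous.
Homogeneous solution: s_h(n) = A·(-3)^n.
Try constant particular solution s_p = K: K = -3K + 10 ⇒ K = \frac{5}{2}.
General: s(n) = A·(-3)^n + \frac{5}{2}.
Apply s(0) = 9: A + \frac{5}{2} = 9 ⇒ A = \frac{13}{2}.
So s(n) = \frac{13 \left(-3\right)^{n}}{2} + \frac{5}{2}.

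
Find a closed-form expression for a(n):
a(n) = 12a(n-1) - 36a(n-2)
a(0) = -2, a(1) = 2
Characteristic equation: x² - 12x + 36 = 0, which is (x - (6))².
Repeated root r = 6.
General solution: a(n) = (A + Bn)·(6)^n.
From a(0) = -2: A = -2.
From a(1) = 2: (A + B)·(6) = 2 ⇒ B = \frac{7}{3}.
So a(n) = \left(\frac{7 n}{3} - 2\right) \cdot (6)^n.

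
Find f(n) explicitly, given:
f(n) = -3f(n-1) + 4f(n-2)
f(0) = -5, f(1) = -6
Characteristic equation: x² + 3x - 4 = 0, which factors as (x - (1))(x - (-4)) = 0.
Roots r₁ = 1, r₂ = -4 (distinct).
General solution: f(n) = A·(1)^n + B·(-4)^n.
From f(0) = -5: A + B = -5.
From f(1) = -6: A - 4B = -6.
Solving: A = - \frac{26}{5}, B = \frac{1}{5}.
So f(n) = \frac{\left(-4\right)^{n}}{5} - \frac{26}{5}.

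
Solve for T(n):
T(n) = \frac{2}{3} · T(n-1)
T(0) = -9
Pure geometric recurrence with ratio \frac{2}{3}.
By induction T(n) = T(0) · (\frac{2}{3})^n = - 9 \left(\frac{2}{3}\right)^{n}.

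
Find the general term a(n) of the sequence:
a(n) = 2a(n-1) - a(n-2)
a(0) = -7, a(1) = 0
Characteristic equation: x² - 2x + 1 = 0, which is (x - (1))².
Repeated root r = 1.
General solution: a(n) = (A + Bn)·(1)^n.
From a(0) = -7: A = -7.
From a(1) = 0: (A + B)·(1) = 0 ⇒ B = 7.
So a(n) = \left(7 n - 7\right) \cdot (1)^n.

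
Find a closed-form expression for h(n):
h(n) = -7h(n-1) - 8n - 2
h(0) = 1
First-order linear with linear forcing.
Homogeneous solution: h_h(n) = A·(-7)^n.
Try particular h_p(n) = pn + q. Substituting:
  pn + q = -7(p(n-1) + q) - 8n - 2.
Matching the n-coefficient: p = -7p - 8 ⇒ p = -1.
Matching constants: q = 7p - 7q - 2 ⇒ q = - \frac{9}{8}.
General: h(n) = A·(-7)^n - n - \frac{9}{8}.
Apply h(0) = 1: A - \frac{9}{8} = 1 ⇒ A = \frac{17}{8}.
So h(n) = \frac{17 \left(-7\right)^{n}}{8} - n - \frac{9}{8}.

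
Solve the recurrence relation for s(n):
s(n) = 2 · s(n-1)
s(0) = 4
Pure geometric recurrence with ratio 2.
By induction s(n) = s(0) · (2)^n = 4 \cdot 2^{n}.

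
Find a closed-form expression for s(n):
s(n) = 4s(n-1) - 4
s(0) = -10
First-order linear non-homogeneous.
Homogeneous solution: s_h(n) = A·(4)^n.
Try constant particular solution s_p = K: K = 4K - 4 ⇒ K = \frac{4}{3}.
General: s(n) = A·(4)^n + \frac{4}{3}.
Apply s(0) = -10: A + \frac{4}{3} = -10 ⇒ A = - \frac{34}{3}.
So s(n) = \frac{4}{3} - \frac{34 \cdot 4^{n}}{3}.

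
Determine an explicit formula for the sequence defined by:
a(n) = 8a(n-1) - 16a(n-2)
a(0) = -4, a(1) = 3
Characteristic equation: x² - 8x + 16 = 0, which is (x - (4))².
Repeated root r = 4.
General solution: a(n) = (A + Bn)·(4)^n.
From a(0) = -4: A = -4.
From a(1) = 3: (A + B)·(4) = 3 ⇒ B = \frac{19}{4}.
So a(n) = \left(\frac{19 n}{4} - 4\right) \cdot (4)^n.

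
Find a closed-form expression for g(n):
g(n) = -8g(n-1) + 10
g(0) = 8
First-order linear non-homogeneous.
Homogeneous solution: g_h(n) = A·(-8)^n.
Try constant particular solution g_p = K: K = -8K + 10 ⇒ K = \frac{10}{9}.
General: g(n) = A·(-8)^n + \frac{10}{9}.
Apply g(0) = 8: A + \frac{10}{9} = 8 ⇒ A = \frac{62}{9}.
So g(n) = \frac{62 \left(-8\right)^{n}}{9} + \frac{10}{9}.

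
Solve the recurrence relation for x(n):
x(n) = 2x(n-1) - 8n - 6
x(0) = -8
First-order linear with linear forcing.
Homogeneous solution: x_h(n) = A·(2)^n.
Try particular x_p(n) = pn + q. Substituting:
  pn + q = 2(p(n-1) + q) - 8n - 6.
Matching the n-coefficient: p = 2p - 8 ⇒ p = 8.
Matching constants: q = -2p + 2q - 6 ⇒ q = 22.
General: x(n) = A·(2)^n + 8 n + 22.
Apply x(0) = -8: A + 22 = -8 ⇒ A = -30.
So x(n) = - 30 \cdot 2^{n} + 8 n + 22.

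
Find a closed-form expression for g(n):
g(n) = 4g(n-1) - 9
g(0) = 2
First-order linear non-homogeneous.
Homogeneous solution: g_h(n) = A·(4)^n.
Try constant particular solution g_p = K: K = 4K - 9 ⇒ K = 3.
General: g(n) = A·(4)^n + 3.
Apply g(0) = 2: A + 3 = 2 ⇒ A = -1.
So g(n) = 3 - 4^{n}.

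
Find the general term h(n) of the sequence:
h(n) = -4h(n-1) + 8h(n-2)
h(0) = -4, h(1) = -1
Characteristic equation: x² + 4x - 8 = 0.
Discriminant Δ = (-4)² + 4·(8) = 48.
Roots r₁,₂ = (-4 ± √48)/2, so r₁ = -2 + 2 \sqrt{3}, r₂ = - 2 \sqrt{3} - 2.
General solution: h(n) = A·r₁^n + B·r₂^n.
From the initial conditions, A + B = -4 and r₁A + r₂B = -1.
Since r₁ - r₂ = √48: A = (-1 - (-4)r₂)/√48 = -2 - \frac{3 \sqrt{3}}{4}, and B = -4 - A = -2 + \frac{3 \sqrt{3}}{4}.
So h(n) = \left(-2 - \frac{3 \sqrt{3}}{4}\right)\left(-2 + 2 \sqrt{3}\right)^n + \left(-2 + \frac{3 \sqrt{3}}{4}\right)\left(- 2 \sqrt{3} - 2\right)^n.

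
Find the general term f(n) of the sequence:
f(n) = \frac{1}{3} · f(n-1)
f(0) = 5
Pure geometric recurrence with ratio \frac{1}{3}.
By induction f(n) = f(0) · (\frac{1}{3})^n = 5 \cdot 3^{- n}.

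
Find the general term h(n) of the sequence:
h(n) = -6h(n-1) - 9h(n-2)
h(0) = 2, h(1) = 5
Characteristic equation: x² + 6x + 9 = 0, which is (x - (-3))².
Repeated root r = -3.
General solution: h(n) = (A + Bn)·(-3)^n.
From h(0) = 2: A = 2.
From h(1) = 5: (A + B)·(-3) = 5 ⇒ B = - \frac{11}{3}.
So h(n) = \left(2 - \frac{11 n}{3}\right) \cdot (-3)^n.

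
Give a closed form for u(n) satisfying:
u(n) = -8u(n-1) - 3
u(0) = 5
First-order linear non-homogeneous.
Homogeneous solution: u_h(n) = A·(-8)^n.
Try constant particular solution u_p = K: K = -8K - 3 ⇒ K = - \frac{1}{3}.
General: u(n) = A·(-8)^n - \frac{1}{3}.
Apply u(0) = 5: A - \frac{1}{3} = 5 ⇒ A = \frac{16}{3}.
So u(n) = \frac{16 \left(-8\right)^{n}}{3} - \frac{1}{3}.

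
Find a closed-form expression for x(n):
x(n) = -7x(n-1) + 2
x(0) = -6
First-order linear non-homogeneous.
Homogeneous solution: x_h(n) = A·(-7)^n.
Try constant particular solution x_p = K: K = -7K + 2 ⇒ K = \frac{1}{4}.
General: x(n) = A·(-7)^n + \frac{1}{4}.
Apply x(0) = -6: A + \frac{1}{4} = -6 ⇒ A = - \frac{25}{4}.
So x(n) = \frac{1}{4} - \frac{25 \left(-7\right)^{n}}{4}.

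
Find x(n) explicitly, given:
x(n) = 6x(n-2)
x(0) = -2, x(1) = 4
Characteristic equation: x² - 6 = 0.
Discriminant Δ = (0)² + 4·(6) = 24.
Roots r₁,₂ = (0 ± √24)/2, so r₁ = \sqrt{6}, r₂ = - \sqrt{6}.
General solution: x(n) = A·r₁^n + B·r₂^n.
From the initial conditions, A + B = -2 and r₁A + r₂B = 4.
Since r₁ - r₂ = √24: A = (4 - (-2)r₂)/√24 = -1 + \frac{\sqrt{6}}{3}, and B = -2 - A = -1 - \frac{\sqrt{6}}{3}.
So x(n) = \left(-1 + \frac{\sqrt{6}}{3}\right)\left(\sqrt{6}\right)^n + \left(-1 - \frac{\sqrt{6}}{3}\right)\left(- \sqrt{6}\right)^n.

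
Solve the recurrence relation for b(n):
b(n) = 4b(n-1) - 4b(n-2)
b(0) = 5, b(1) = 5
Characteristic equation: x² - 4x + 4 = 0, which is (x - (2))².
Repeated root r = 2.
General solution: b(n) = (A + Bn)·(2)^n.
From b(0) = 5: A = 5.
From b(1) = 5: (A + B)·(2) = 5 ⇒ B = - \frac{5}{2}.
So b(n) = \left(5 - \frac{5 n}{2}\right) \cdot (2)^n.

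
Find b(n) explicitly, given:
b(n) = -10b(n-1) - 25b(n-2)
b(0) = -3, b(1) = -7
Characteristic equation: x² + 10x + 25 = 0, which is (x - (-5))².
Repeated root r = -5.
General solution: b(n) = (A + Bn)·(-5)^n.
From b(0) = -3: A = -3.
From b(1) = -7: (A + B)·(-5) = -7 ⇒ B = \frac{22}{5}.
So b(n) = \left(\frac{22 n}{5} - 3\right) \cdot (-5)^n.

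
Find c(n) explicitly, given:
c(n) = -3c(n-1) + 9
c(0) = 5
First-order linear non-homogeneous.
Homogeneous solution: c_h(n) = A·(-3)^n.
Try constant particular solution c_p = K: K = -3K + 9 ⇒ K = \frac{9}{4}.
General: c(n) = A·(-3)^n + \frac{9}{4}.
Apply c(0) = 5: A + \frac{9}{4} = 5 ⇒ A = \frac{11}{4}.
So c(n) = \frac{11 \left(-3\right)^{n}}{4} + \frac{9}{4}.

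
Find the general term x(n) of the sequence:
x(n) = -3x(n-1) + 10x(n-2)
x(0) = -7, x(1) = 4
Characteristic equation: x² + 3x - 10 = 0, which factors as (x - (2))(x - (-5)) = 0.
Roots r₁ = 2, r₂ = -5 (distinct).
General solution: x(n) = A·(2)^n + B·(-5)^n.
From x(0) = -7: A + B = -7.
From x(1) = 4: 2A - 5B = 4.
Solving: A = - \frac{31}{7}, B = - \frac{18}{7}.
So x(n) = - \frac{18 \left(-5\right)^{n}}{7} - \frac{31 \cdot 2^{n}}{7}.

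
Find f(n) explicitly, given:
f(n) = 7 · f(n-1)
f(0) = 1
Pure geometric recurrence with ratio 7.
By induction f(n) = f(0) · (7)^n = 7^{n}.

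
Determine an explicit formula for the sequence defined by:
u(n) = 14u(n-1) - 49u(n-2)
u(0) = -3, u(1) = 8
Characteristic equation: x² - 14x + 49 = 0, which is (x - (7))².
Repeated root r = 7.
General solution: u(n) = (A + Bn)·(7)^n.
From u(0) = -3: A = -3.
From u(1) = 8: (A + B)·(7) = 8 ⇒ B = \frac{29}{7}.
So u(n) = \left(\frac{29 n}{7} - 3\right) \cdot (7)^n.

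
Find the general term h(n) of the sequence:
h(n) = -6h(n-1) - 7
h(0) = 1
First-order linear non-homogeneous.
Homogeneous solution: h_h(n) = A·(-6)^n.
Try constant particular solution h_p = K: K = -6K - 7 ⇒ K = -1.
General: h(n) = A·(-6)^n - 1.
Apply h(0) = 1: A - 1 = 1 ⇒ A = 2.
So h(n) = 2 \left(-6\right)^{n} - 1.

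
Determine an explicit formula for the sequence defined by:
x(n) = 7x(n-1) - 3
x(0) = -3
First-order linear non-homogeneous.
Homogeneous solution: x_h(n) = A·(7)^n.
Try constant particular solution x_p = K: K = 7K - 3 ⇒ K = \frac{1}{2}.
General: x(n) = A·(7)^n + \frac{1}{2}.
Apply x(0) = -3: A + \frac{1}{2} = -3 ⇒ A = - \frac{7}{2}.
So x(n) = \frac{1}{2} - \frac{7 \cdot 7^{n}}{2}.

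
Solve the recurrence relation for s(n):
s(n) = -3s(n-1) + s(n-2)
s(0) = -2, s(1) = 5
Characteristic equation: x² + 3x - 1 = 0.
Discriminant Δ = (-3)² + 4·(1) = 13.
Roots r₁,₂ = (-3 ± √13)/2, so r₁ = - \frac{3}{2} + \frac{\sqrt{13}}{2}, r₂ = - \frac{\sqrt{13}}{2} - \frac{3}{2}.
General solution: s(n) = A·r₁^n + B·r₂^n.
From the initial conditions, A + B = -2 and r₁A + r₂B = 5.
Since r₁ - r₂ = √13: A = (5 - (-2)r₂)/√13 = -1 + \frac{2 \sqrt{13}}{13}, and B = -2 - A = -1 - \frac{2 \sqrt{13}}{13}.
So s(n) = \left(-1 + \frac{2 \sqrt{13}}{13}\right)\left(- \frac{3}{2} + \frac{\sqrt{13}}{2}\right)^n + \left(-1 - \frac{2 \sqrt{13}}{13}\right)\left(- \frac{\sqrt{13}}{2} - \frac{3}{2}\right)^n.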